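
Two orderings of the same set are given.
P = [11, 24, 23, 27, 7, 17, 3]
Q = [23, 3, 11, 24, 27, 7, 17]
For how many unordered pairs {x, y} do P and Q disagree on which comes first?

Assign each item its position (1..7) in the first ordering, then rewrite the second ordering as that position sequence:
positions: 11→1, 24→2, 23→3, 27→4, 7→5, 17→6, 3→7
second ordering as positions: [3, 7, 1, 2, 4, 5, 6]
Discordant pairs = inversions in this position sequence.
3: 1, 2 → 2
7: 1, 2, 4, 5, 6 → 5
1: 0
2: 0
4: 0
5: 0
6: 0
Total: 2 + 5 + 0 + 0 + 0 + 0 + 0 = 7

7 disagreeing pairs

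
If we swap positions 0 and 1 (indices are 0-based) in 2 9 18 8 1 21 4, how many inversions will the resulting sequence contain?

Inversions: 11

Positions 0 and 1 hold 2 and 9; after swapping, the array is [9, 2, 18, 8, 1, 21, 4].
For each element, count later entries that are smaller:
9: 4
2: 1
18: 3
8: 2
1: 0
21: 1
4: 0
Sum: 4 + 1 + 3 + 2 + 0 + 1 + 0 = 11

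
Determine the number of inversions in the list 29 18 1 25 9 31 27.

9

Inversion pairs (indices are 0-based):
(0,1): 29 > 18
(0,2): 29 > 1
(0,3): 29 > 25
(0,4): 29 > 9
(0,6): 29 > 27
(1,2): 18 > 1
(1,4): 18 > 9
(3,4): 25 > 9
(5,6): 31 > 27
That's 9 pairs.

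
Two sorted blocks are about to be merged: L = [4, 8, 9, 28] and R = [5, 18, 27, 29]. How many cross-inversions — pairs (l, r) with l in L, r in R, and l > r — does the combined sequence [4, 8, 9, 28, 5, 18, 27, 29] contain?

5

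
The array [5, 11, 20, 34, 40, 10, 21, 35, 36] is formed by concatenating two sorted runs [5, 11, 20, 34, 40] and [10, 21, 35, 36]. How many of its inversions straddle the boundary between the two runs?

8 split inversions

For each element r of the right run, count left-run elements greater than r:
r = 10: 11, 20, 34, 40 → 4
r = 21: 34, 40 → 2
r = 35: 40 → 1
r = 36: 40 → 1
Cross-inversions: 4 + 2 + 1 + 1 = 8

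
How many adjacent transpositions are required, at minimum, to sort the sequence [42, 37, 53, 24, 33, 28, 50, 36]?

Minimum adjacent swaps = number of inversions (each swap of adjacent out-of-order elements removes one inversion and no swap can remove more).
Count inversions — for each element, later elements that are smaller:
42: 37, 24, 33, 28, 36 → 5
37: 24, 33, 28, 36 → 4
53: 24, 33, 28, 50, 36 → 5
24: none → 0
33: 28 → 1
28: none → 0
50: 36 → 1
36: none → 0
Total inversions: 5 + 4 + 5 + 0 + 1 + 0 + 1 + 0 = 16

16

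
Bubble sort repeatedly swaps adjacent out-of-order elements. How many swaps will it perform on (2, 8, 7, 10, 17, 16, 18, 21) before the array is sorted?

Adjacent swaps: 2

The minimum number of adjacent swaps to sort an array equals its inversion count, since every such swap removes exactly one inversion.
Count inversions — for each element, later elements that are smaller:
2: none → 0
8: 7 → 1
7: none → 0
10: none → 0
17: 16 → 1
16: none → 0
18: none → 0
21: none → 0
Total inversions: 0 + 1 + 0 + 0 + 1 + 0 + 0 + 0 = 2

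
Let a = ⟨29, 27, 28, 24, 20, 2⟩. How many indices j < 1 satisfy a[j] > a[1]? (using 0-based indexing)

1 such element

The element at index 1 is 27.
Elements before it: 29
Those larger than 27: 29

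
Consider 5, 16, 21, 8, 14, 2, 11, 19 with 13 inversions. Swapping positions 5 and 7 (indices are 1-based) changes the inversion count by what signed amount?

Positions 5 and 7 hold 14 and 11; after swapping, the array is [5, 16, 21, 8, 11, 2, 14, 19].
Count, for each position, how many later elements it exceeds:
5 → 2 → 1
16 → 8, 11, 2, 14 → 4
21 → 8, 11, 2, 14, 19 → 5
8 → 2 → 1
11 → 2 → 1
2 → none → 0
14 → none → 0
19 → none → 0
Sum: 1 + 4 + 5 + 1 + 1 + 0 + 0 + 0 = 12
Change: 12 − 13 = -1

-1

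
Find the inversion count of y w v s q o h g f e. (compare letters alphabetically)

For each element, count later entries that are smaller:
y: 9
w: 8
v: 7
s: 6
q: 5
o: 4
h: 3
g: 2
f: 1
e: 0
Sum: 9 + 8 + 7 + 6 + 5 + 4 + 3 + 2 + 1 + 0 = 45

45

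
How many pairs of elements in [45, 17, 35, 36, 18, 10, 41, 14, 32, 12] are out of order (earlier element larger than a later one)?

There are 30 inversions.

Sweep left to right; for each value list the smaller values that follow it:
45 → 17, 35, 36, 18, 10, 41, 14, 32, 12 → 9
17 → 10, 14, 12 → 3
35 → 18, 10, 14, 32, 12 → 5
36 → 18, 10, 14, 32, 12 → 5
18 → 10, 14, 12 → 3
10 → none → 0
41 → 14, 32, 12 → 3
14 → 12 → 1
32 → 12 → 1
12 → none → 0
Sum: 9 + 3 + 5 + 5 + 3 + 0 + 3 + 1 + 1 + 0 = 30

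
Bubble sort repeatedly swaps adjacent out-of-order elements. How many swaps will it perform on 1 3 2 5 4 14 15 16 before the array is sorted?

2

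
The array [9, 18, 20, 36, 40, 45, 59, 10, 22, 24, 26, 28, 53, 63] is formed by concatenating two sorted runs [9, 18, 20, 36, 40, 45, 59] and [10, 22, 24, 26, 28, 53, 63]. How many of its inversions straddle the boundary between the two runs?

For each element r of the right run, count left-run elements greater than r:
r = 10: 18, 20, 36, 40, 45, 59 → 6
r = 22: 36, 40, 45, 59 → 4
r = 24: 36, 40, 45, 59 → 4
r = 26: 36, 40, 45, 59 → 4
r = 28: 36, 40, 45, 59 → 4
r = 53: 59 → 1
r = 63: none → 0
Cross-inversions: 6 + 4 + 4 + 4 + 4 + 1 + 0 = 23

Split inversions: 23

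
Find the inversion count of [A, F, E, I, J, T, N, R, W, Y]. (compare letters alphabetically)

3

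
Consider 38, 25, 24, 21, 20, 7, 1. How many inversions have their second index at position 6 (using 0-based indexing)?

The element at index 6 is 1.
Elements before it: 38, 25, 24, 21, 20, 7
Those larger than 1: 38, 25, 24, 21, 20, 7

6 such elements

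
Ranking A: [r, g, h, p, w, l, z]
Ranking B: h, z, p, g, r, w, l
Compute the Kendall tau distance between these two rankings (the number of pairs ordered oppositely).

Assign each item its position (1..7) in the first ordering, then rewrite the second ordering as that position sequence:
positions: r→1, g→2, h→3, p→4, w→5, l→6, z→7
second ordering as positions: [3, 7, 4, 2, 1, 5, 6]
Discordant pairs = inversions in this position sequence.
3: 2, 1 → 2
7: 4, 2, 1, 5, 6 → 5
4: 2, 1 → 2
2: 1 → 1
1: 0
5: 0
6: 0
Total: 2 + 5 + 2 + 1 + 0 + 0 + 0 = 10

10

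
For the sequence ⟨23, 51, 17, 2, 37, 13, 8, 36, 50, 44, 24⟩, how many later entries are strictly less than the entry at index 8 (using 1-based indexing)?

The element at index 8 is 36.
Elements after it: 50, 44, 24
Those smaller than 36: 24

1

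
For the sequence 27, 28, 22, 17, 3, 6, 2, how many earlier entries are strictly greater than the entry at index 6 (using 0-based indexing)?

6 such elements

The element at index 6 is 2.
Elements before it: 27, 28, 22, 17, 3, 6
Those larger than 2: 27, 28, 22, 17, 3, 6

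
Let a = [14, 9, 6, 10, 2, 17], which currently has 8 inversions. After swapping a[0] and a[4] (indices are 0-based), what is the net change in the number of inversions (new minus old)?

-7

Positions 0 and 4 hold 14 and 2; after swapping, the array is [2, 9, 6, 10, 14, 17].
Sweep left to right; for each value list the smaller values that follow it:
2 → none → 0
9 → 6 → 1
6 → none → 0
10 → none → 0
14 → none → 0
17 → none → 0
Sum: 0 + 1 + 0 + 0 + 0 + 0 = 1
Change: 1 − 8 = -7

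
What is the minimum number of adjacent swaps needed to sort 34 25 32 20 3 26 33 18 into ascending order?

18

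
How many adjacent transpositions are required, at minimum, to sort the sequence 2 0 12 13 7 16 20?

3 adjacent swaps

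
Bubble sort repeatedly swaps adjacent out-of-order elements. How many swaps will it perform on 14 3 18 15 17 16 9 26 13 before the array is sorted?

Swaps: 16

Minimum adjacent swaps = number of inversions (each swap of adjacent out-of-order elements removes one inversion and no swap can remove more).
Count inversions — for each element, later elements that are smaller:
14: 3, 9, 13 → 3
3: none → 0
18: 15, 17, 16, 9, 13 → 5
15: 9, 13 → 2
17: 16, 9, 13 → 3
16: 9, 13 → 2
9: none → 0
26: 13 → 1
13: none → 0
Total inversions: 3 + 0 + 5 + 2 + 3 + 2 + 0 + 1 + 0 = 16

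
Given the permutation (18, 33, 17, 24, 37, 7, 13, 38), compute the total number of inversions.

Count, for each position, how many later elements it exceeds:
18: 3
33: 4
17: 2
24: 2
37: 2
7: 0
13: 0
38: 0
Sum: 3 + 4 + 2 + 2 + 2 + 0 + 0 + 0 = 13

13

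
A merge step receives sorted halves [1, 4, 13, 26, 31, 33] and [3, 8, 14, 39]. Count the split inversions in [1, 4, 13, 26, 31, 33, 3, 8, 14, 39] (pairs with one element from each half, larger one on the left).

12

Take each right-half value and tally the left-half values above it:
r = 3: 4, 13, 26, 31, 33 → 5
r = 8: 13, 26, 31, 33 → 4
r = 14: 26, 31, 33 → 3
r = 39: none → 0
Cross-inversions: 5 + 4 + 3 + 0 = 12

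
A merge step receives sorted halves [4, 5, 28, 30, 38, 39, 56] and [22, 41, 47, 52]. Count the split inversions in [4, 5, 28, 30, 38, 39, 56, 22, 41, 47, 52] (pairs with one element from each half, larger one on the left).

8

Take each right-half value and tally the left-half values above it:
r = 22: 28, 30, 38, 39, 56 → 5
r = 41: 56 → 1
r = 47: 56 → 1
r = 52: 56 → 1
Cross-inversions: 5 + 1 + 1 + 1 = 8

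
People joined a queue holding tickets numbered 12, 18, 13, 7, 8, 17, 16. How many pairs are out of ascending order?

For each element, count later entries that are smaller:
12: 2
18: 5
13: 2
7: 0
8: 0
17: 1
16: 0
Sum: 2 + 5 + 2 + 0 + 0 + 1 + 0 = 10

Out-of-order pairs: 10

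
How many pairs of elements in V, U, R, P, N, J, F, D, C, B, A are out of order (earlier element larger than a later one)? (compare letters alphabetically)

For each element, count later entries that are smaller:
V: 10
U: 9
R: 8
P: 7
N: 6
J: 5
F: 4
D: 3
C: 2
B: 1
A: 0
Sum: 10 + 9 + 8 + 7 + 6 + 5 + 4 + 3 + 2 + 1 + 0 = 55

55 out-of-order pairs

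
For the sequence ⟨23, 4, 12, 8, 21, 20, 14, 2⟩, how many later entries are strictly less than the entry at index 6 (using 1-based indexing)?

2

The element at index 6 is 20.
Elements after it: 14, 2
Those smaller than 20: 14, 2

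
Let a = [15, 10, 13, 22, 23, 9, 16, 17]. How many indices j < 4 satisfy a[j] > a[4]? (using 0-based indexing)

The element at index 4 is 23.
Elements before it: 15, 10, 13, 22
None of them are larger than 23.

0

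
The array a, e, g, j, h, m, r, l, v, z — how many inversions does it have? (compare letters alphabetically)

Count, for each position, how many later elements it exceeds:
a → none → 0
e → none → 0
g → none → 0
j → h → 1
h → none → 0
m → l → 1
r → l → 1
l → none → 0
v → none → 0
z → none → 0
Sum: 0 + 0 + 0 + 1 + 0 + 1 + 1 + 0 + 0 + 0 = 3

3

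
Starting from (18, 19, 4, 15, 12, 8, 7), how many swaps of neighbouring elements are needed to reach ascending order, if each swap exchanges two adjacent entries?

Minimum adjacent swaps = number of inversions (each swap of adjacent out-of-order elements removes one inversion and no swap can remove more).
Count inversions — for each element, later elements that are smaller:
18: 4, 15, 12, 8, 7 → 5
19: 4, 15, 12, 8, 7 → 5
4: none → 0
15: 12, 8, 7 → 3
12: 8, 7 → 2
8: 7 → 1
7: none → 0
Total inversions: 5 + 5 + 0 + 3 + 2 + 1 + 0 = 16

16 swaps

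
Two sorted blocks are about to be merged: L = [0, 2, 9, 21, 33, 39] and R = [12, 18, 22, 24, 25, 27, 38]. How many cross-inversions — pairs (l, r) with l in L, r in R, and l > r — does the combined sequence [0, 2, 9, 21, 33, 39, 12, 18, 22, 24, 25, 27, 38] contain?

Count, for every r in R, how many entries of L exceed r:
r = 12: 21, 33, 39 → 3
r = 18: 21, 33, 39 → 3
r = 22: 33, 39 → 2
r = 24: 33, 39 → 2
r = 25: 33, 39 → 2
r = 27: 33, 39 → 2
r = 38: 39 → 1
Cross-inversions: 3 + 3 + 2 + 2 + 2 + 2 + 1 = 15

There are 15 cross-inversions.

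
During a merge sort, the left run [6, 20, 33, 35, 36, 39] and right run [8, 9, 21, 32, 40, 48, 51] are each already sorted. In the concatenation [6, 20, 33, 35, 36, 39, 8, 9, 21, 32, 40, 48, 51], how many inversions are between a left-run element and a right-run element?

Take each right-half value and tally the left-half values above it:
r = 8: 20, 33, 35, 36, 39 → 5
r = 9: 20, 33, 35, 36, 39 → 5
r = 21: 33, 35, 36, 39 → 4
r = 32: 33, 35, 36, 39 → 4
r = 40: none → 0
r = 48: none → 0
r = 51: none → 0
Cross-inversions: 5 + 5 + 4 + 4 + 0 + 0 + 0 = 18

18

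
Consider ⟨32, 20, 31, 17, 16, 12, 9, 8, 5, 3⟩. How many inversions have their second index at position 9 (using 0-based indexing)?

9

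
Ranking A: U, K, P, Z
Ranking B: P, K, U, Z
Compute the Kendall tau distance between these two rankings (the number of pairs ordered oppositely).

3

Assign each item its position (1..4) in the first ordering, then rewrite the second ordering as that position sequence:
positions: U→1, K→2, P→3, Z→4
second ordering as positions: [3, 2, 1, 4]
Discordant pairs = inversions in this position sequence.
3: 2, 1 → 2
2: 1 → 1
1: 0
4: 0
Total: 2 + 1 + 0 + 0 = 3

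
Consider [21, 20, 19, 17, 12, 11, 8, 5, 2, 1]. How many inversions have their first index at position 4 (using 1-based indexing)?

6

The element at index 4 is 17.
Elements after it: 12, 11, 8, 5, 2, 1
Those smaller than 17: 12, 11, 8, 5, 2, 1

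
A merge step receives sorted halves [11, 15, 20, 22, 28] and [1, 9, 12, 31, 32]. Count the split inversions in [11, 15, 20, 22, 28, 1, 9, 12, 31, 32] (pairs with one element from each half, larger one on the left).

Count, for every r in R, how many entries of L exceed r:
r = 1: 11, 15, 20, 22, 28 → 5
r = 9: 11, 15, 20, 22, 28 → 5
r = 12: 15, 20, 22, 28 → 4
r = 31: none → 0
r = 32: none → 0
Cross-inversions: 5 + 5 + 4 + 0 + 0 = 14

14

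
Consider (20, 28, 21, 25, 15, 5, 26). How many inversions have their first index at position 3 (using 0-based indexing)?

The element at index 3 is 25.
Elements after it: 15, 5, 26
Those smaller than 25: 15, 5

2 such elements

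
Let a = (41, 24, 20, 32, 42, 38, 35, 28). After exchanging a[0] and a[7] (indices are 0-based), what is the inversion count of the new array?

7 inversions

Positions 0 and 7 hold 41 and 28; after swapping, the array is [28, 24, 20, 32, 42, 38, 35, 41].
For each element, count later entries that are smaller:
28: 2
24: 1
20: 0
32: 0
42: 3
38: 1
35: 0
41: 0
Sum: 2 + 1 + 0 + 0 + 3 + 1 + 0 + 0 = 7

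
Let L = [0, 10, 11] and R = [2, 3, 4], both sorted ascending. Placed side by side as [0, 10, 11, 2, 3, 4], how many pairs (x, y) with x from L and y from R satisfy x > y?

Take each right-half value and tally the left-half values above it:
r = 2: 10, 11 → 2
r = 3: 10, 11 → 2
r = 4: 10, 11 → 2
Cross-inversions: 2 + 2 + 2 = 6

6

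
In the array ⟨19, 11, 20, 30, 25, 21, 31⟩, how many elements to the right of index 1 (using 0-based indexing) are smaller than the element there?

The element at index 1 is 11.
Elements after it: 20, 30, 25, 21, 31
None of them are smaller than 11.

0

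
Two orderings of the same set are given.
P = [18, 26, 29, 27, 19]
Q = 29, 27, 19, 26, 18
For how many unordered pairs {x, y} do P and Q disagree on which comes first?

7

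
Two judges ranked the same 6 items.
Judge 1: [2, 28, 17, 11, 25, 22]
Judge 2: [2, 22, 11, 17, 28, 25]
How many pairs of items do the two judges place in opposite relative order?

There are 7 discordant pairs.

Assign each item its position (1..6) in the first ordering, then rewrite the second ordering as that position sequence:
positions: 2→1, 28→2, 17→3, 11→4, 25→5, 22→6
second ordering as positions: [1, 6, 4, 3, 2, 5]
Discordant pairs = inversions in this position sequence.
1: 0
6: 4, 3, 2, 5 → 4
4: 3, 2 → 2
3: 2 → 1
2: 0
5: 0
Total: 0 + 4 + 2 + 1 + 0 + 0 = 7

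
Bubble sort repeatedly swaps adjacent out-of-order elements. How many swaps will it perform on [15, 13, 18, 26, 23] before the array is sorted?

Minimum adjacent swaps = number of inversions (each swap of adjacent out-of-order elements removes one inversion and no swap can remove more).
Count inversions — for each element, later elements that are smaller:
15: 13 → 1
13: none → 0
18: none → 0
26: 23 → 1
23: none → 0
Total inversions: 1 + 0 + 0 + 1 + 0 = 2

2 swaps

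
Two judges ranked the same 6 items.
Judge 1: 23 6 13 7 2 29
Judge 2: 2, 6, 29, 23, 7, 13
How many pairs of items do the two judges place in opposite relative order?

Assign each item its position (1..6) in the first ordering, then rewrite the second ordering as that position sequence:
positions: 23→1, 6→2, 13→3, 7→4, 2→5, 29→6
second ordering as positions: [5, 2, 6, 1, 4, 3]
Discordant pairs = inversions in this position sequence.
5: 2, 1, 4, 3 → 4
2: 1 → 1
6: 1, 4, 3 → 3
1: 0
4: 3 → 1
3: 0
Total: 4 + 1 + 3 + 0 + 1 + 0 = 9

9 discordant pairs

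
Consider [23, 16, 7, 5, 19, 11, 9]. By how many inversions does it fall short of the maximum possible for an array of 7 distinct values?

7

Maximum inversions for 7 distinct elements is C(7, 2) = 7·6/2 = 21.
Current inversions — for each element, count later smaller elements:
23: 6
16: 4
7: 1
5: 0
19: 2
11: 1
9: 0
Current total: 6 + 4 + 1 + 0 + 2 + 1 + 0 = 14
Shortfall: 21 − 14 = 7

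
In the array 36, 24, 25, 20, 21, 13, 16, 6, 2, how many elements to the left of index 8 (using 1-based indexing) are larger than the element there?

7 such elements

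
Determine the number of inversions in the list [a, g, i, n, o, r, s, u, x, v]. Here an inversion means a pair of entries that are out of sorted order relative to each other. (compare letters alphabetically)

1

Count, for each position, how many later elements it exceeds:
a → none → 0
g → none → 0
i → none → 0
n → none → 0
o → none → 0
r → none → 0
s → none → 0
u → none → 0
x → v → 1
v → none → 0
Sum: 0 + 0 + 0 + 0 + 0 + 0 + 0 + 0 + 1 + 0 = 1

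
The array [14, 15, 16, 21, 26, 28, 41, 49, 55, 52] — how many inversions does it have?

1 inversion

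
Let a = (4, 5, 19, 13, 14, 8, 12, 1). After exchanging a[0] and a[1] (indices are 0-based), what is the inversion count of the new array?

Positions 0 and 1 hold 4 and 5; after swapping, the array is [5, 4, 19, 13, 14, 8, 12, 1].
Element-by-element contributions:
5 → 4, 1 → 2
4 → 1 → 1
19 → 13, 14, 8, 12, 1 → 5
13 → 8, 12, 1 → 3
14 → 8, 12, 1 → 3
8 → 1 → 1
12 → 1 → 1
1 → none → 0
Sum: 2 + 1 + 5 + 3 + 3 + 1 + 1 + 0 = 16

16 inversions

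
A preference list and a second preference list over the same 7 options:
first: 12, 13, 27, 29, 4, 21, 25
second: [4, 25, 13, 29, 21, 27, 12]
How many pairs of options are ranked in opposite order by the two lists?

15

Assign each item its position (1..7) in the first ordering, then rewrite the second ordering as that position sequence:
positions: 12→1, 13→2, 27→3, 29→4, 4→5, 21→6, 25→7
second ordering as positions: [5, 7, 2, 4, 6, 3, 1]
Discordant pairs = inversions in this position sequence.
5: 2, 4, 3, 1 → 4
7: 2, 4, 6, 3, 1 → 5
2: 1 → 1
4: 3, 1 → 2
6: 3, 1 → 2
3: 1 → 1
1: 0
Total: 4 + 5 + 1 + 2 + 2 + 1 + 0 = 15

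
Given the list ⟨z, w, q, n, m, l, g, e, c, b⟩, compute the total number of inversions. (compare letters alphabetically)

45

Sweep left to right; for each value list the smaller values that follow it:
z: 9
w: 8
q: 7
n: 6
m: 5
l: 4
g: 3
e: 2
c: 1
b: 0
Sum: 9 + 8 + 7 + 6 + 5 + 4 + 3 + 2 + 1 + 0 = 45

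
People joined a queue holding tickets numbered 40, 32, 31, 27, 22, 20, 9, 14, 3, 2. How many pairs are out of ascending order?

44 out-of-order pairs

Sweep left to right; for each value list the smaller values that follow it:
40 → 32, 31, 27, 22, 20, 9, 14, 3, 2 → 9
32 → 31, 27, 22, 20, 9, 14, 3, 2 → 8
31 → 27, 22, 20, 9, 14, 3, 2 → 7
27 → 22, 20, 9, 14, 3, 2 → 6
22 → 20, 9, 14, 3, 2 → 5
20 → 9, 14, 3, 2 → 4
9 → 3, 2 → 2
14 → 3, 2 → 2
3 → 2 → 1
2 → none → 0
Sum: 9 + 8 + 7 + 6 + 5 + 4 + 2 + 2 + 1 + 0 = 44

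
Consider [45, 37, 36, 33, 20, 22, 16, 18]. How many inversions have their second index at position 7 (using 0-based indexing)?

The element at index 7 is 18.
Elements before it: 45, 37, 36, 33, 20, 22, 16
Those larger than 18: 45, 37, 36, 33, 20, 22

6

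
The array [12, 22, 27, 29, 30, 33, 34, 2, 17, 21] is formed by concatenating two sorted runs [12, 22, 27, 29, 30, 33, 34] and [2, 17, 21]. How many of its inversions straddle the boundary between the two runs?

Take each right-half value and tally the left-half values above it:
r = 2: 12, 22, 27, 29, 30, 33, 34 → 7
r = 17: 22, 27, 29, 30, 33, 34 → 6
r = 21: 22, 27, 29, 30, 33, 34 → 6
Cross-inversions: 7 + 6 + 6 = 19

19 split inversions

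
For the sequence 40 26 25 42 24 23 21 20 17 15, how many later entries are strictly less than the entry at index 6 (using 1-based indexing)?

4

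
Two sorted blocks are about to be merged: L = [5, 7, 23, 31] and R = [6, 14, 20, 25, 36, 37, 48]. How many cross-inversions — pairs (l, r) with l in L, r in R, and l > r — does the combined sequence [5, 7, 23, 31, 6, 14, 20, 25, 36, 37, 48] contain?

8

Take each right-half value and tally the left-half values above it:
r = 6: 7, 23, 31 → 3
r = 14: 23, 31 → 2
r = 20: 23, 31 → 2
r = 25: 31 → 1
r = 36: none → 0
r = 37: none → 0
r = 48: none → 0
Cross-inversions: 3 + 2 + 2 + 1 + 0 + 0 + 0 = 8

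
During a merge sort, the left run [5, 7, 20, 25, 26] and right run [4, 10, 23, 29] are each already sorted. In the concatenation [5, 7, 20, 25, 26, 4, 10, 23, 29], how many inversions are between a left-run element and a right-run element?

10 cross-inversions

For each element r of the right run, count left-run elements greater than r:
r = 4: 5, 7, 20, 25, 26 → 5
r = 10: 20, 25, 26 → 3
r = 23: 25, 26 → 2
r = 29: none → 0
Cross-inversions: 5 + 3 + 2 + 0 = 10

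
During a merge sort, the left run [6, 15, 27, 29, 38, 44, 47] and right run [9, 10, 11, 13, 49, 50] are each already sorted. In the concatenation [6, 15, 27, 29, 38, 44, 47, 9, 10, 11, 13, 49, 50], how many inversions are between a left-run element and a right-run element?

24

For each element r of the right run, count left-run elements greater than r:
r = 9: 15, 27, 29, 38, 44, 47 → 6
r = 10: 15, 27, 29, 38, 44, 47 → 6
r = 11: 15, 27, 29, 38, 44, 47 → 6
r = 13: 15, 27, 29, 38, 44, 47 → 6
r = 49: none → 0
r = 50: none → 0
Cross-inversions: 6 + 6 + 6 + 6 + 0 + 0 = 24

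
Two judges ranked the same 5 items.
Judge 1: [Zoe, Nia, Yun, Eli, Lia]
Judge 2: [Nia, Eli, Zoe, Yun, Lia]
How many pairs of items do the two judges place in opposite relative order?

Discordant pairs: 3

Assign each item its position (1..5) in the first ordering, then rewrite the second ordering as that position sequence:
positions: Zoe→1, Nia→2, Yun→3, Eli→4, Lia→5
second ordering as positions: [2, 4, 1, 3, 5]
Discordant pairs = inversions in this position sequence.
2: 1 → 1
4: 1, 3 → 2
1: 0
3: 0
5: 0
Total: 1 + 2 + 0 + 0 + 0 = 3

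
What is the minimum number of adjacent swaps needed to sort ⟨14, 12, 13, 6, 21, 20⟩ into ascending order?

6 swaps

The minimum number of adjacent swaps to sort an array equals its inversion count, since every such swap removes exactly one inversion.
Count inversions — for each element, later elements that are smaller:
14: 12, 13, 6 → 3
12: 6 → 1
13: 6 → 1
6: none → 0
21: 20 → 1
20: none → 0
Total inversions: 3 + 1 + 1 + 0 + 1 + 0 = 6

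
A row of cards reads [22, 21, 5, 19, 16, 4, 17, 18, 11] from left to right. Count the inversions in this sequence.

Sweep left to right; for each value list the smaller values that follow it:
22: 8
21: 7
5: 1
19: 5
16: 2
4: 0
17: 1
18: 1
11: 0
Sum: 8 + 7 + 1 + 5 + 2 + 0 + 1 + 1 + 0 = 25

25 out-of-order pairs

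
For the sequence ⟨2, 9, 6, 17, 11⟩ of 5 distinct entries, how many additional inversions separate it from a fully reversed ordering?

Maximum inversions for 5 distinct elements is C(5, 2) = 5·4/2 = 10.
Current inversions — for each element, count later smaller elements:
2: 0
9: 1
6: 0
17: 1
11: 0
Current total: 0 + 1 + 0 + 1 + 0 = 2
Shortfall: 10 − 2 = 8

8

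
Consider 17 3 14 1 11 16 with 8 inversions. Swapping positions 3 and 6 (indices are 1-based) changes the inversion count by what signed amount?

+1

Positions 3 and 6 hold 14 and 16; after swapping, the array is [17, 3, 16, 1, 11, 14].
For each element, count later entries that are smaller:
17: 5
3: 1
16: 3
1: 0
11: 0
14: 0
Sum: 5 + 1 + 3 + 0 + 0 + 0 = 9
Change: 9 − 8 = +1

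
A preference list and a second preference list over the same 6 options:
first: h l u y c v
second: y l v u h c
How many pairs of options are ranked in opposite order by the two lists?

Assign each item its position (1..6) in the first ordering, then rewrite the second ordering as that position sequence:
positions: h→1, l→2, u→3, y→4, c→5, v→6
second ordering as positions: [4, 2, 6, 3, 1, 5]
Discordant pairs = inversions in this position sequence.
4: 2, 3, 1 → 3
2: 1 → 1
6: 3, 1, 5 → 3
3: 1 → 1
1: 0
5: 0
Total: 3 + 1 + 3 + 1 + 0 + 0 = 8

8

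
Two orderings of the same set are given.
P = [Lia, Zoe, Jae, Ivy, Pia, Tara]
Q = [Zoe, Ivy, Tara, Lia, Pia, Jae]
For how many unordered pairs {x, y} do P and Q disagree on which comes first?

7 disagreeing pairs

Assign each item its position (1..6) in the first ordering, then rewrite the second ordering as that position sequence:
positions: Lia→1, Zoe→2, Jae→3, Ivy→4, Pia→5, Tara→6
second ordering as positions: [2, 4, 6, 1, 5, 3]
Discordant pairs = inversions in this position sequence.
2: 1 → 1
4: 1, 3 → 2
6: 1, 5, 3 → 3
1: 0
5: 3 → 1
3: 0
Total: 1 + 2 + 3 + 0 + 1 + 0 = 7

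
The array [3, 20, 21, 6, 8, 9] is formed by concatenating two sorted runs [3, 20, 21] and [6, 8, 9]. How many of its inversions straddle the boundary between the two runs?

Split inversions: 6

Take each right-half value and tally the left-half values above it:
r = 6: 20, 21 → 2
r = 8: 20, 21 → 2
r = 9: 20, 21 → 2
Cross-inversions: 2 + 2 + 2 = 6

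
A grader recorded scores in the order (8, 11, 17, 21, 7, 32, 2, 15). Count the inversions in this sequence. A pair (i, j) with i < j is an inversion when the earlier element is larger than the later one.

13

Element-by-element contributions:
8 → 7, 2 → 2
11 → 7, 2 → 2
17 → 7, 2, 15 → 3
21 → 7, 2, 15 → 3
7 → 2 → 1
32 → 2, 15 → 2
2 → none → 0
15 → none → 0
Sum: 2 + 2 + 3 + 3 + 1 + 2 + 0 + 0 = 13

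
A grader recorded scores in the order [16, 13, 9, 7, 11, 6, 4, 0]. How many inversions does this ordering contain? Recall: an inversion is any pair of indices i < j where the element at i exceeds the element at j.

26 out-of-order pairs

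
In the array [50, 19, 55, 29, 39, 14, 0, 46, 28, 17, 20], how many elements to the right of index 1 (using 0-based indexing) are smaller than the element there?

3

The element at index 1 is 19.
Elements after it: 55, 29, 39, 14, 0, 46, 28, 17, 20
Those smaller than 19: 14, 0, 17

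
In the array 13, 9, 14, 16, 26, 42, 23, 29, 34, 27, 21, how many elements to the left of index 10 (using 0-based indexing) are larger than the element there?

The element at index 10 is 21.
Elements before it: 13, 9, 14, 16, 26, 42, 23, 29, 34, 27
Those larger than 21: 26, 42, 23, 29, 34, 27

6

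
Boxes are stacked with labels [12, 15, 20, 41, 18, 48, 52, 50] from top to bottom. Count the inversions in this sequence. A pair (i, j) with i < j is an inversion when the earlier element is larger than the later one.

For each element, count later entries that are smaller:
12: 0
15: 0
20: 1
41: 1
18: 0
48: 0
52: 1
50: 0
Sum: 0 + 0 + 1 + 1 + 0 + 0 + 1 + 0 = 3

3 inversions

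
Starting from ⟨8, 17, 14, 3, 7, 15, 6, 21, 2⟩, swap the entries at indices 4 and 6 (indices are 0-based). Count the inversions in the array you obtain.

20

Positions 4 and 6 hold 7 and 6; after swapping, the array is [8, 17, 14, 3, 6, 15, 7, 21, 2].
For each element, count later entries that are smaller:
8: 4
17: 6
14: 4
3: 1
6: 1
15: 2
7: 1
21: 1
2: 0
Sum: 4 + 6 + 4 + 1 + 1 + 2 + 1 + 1 + 0 = 20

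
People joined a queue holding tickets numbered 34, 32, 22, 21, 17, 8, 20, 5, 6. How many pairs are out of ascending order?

Sweep left to right; for each value list the smaller values that follow it:
34 → 32, 22, 21, 17, 8, 20, 5, 6 → 8
32 → 22, 21, 17, 8, 20, 5, 6 → 7
22 → 21, 17, 8, 20, 5, 6 → 6
21 → 17, 8, 20, 5, 6 → 5
17 → 8, 5, 6 → 3
8 → 5, 6 → 2
20 → 5, 6 → 2
5 → none → 0
6 → none → 0
Sum: 8 + 7 + 6 + 5 + 3 + 2 + 2 + 0 + 0 = 33

33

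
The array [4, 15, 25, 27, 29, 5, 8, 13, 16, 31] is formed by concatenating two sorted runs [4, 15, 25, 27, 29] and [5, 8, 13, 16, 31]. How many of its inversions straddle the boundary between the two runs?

15 split inversions

Count, for every r in R, how many entries of L exceed r:
r = 5: 15, 25, 27, 29 → 4
r = 8: 15, 25, 27, 29 → 4
r = 13: 15, 25, 27, 29 → 4
r = 16: 25, 27, 29 → 3
r = 31: none → 0
Cross-inversions: 4 + 4 + 4 + 3 + 0 = 15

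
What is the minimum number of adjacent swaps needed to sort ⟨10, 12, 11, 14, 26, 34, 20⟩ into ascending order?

Each adjacent swap fixes exactly one inversion, so the minimum swap count equals the number of inversions.
Count inversions — for each element, later elements that are smaller:
10: none → 0
12: 11 → 1
11: none → 0
14: none → 0
26: 20 → 1
34: 20 → 1
20: none → 0
Total inversions: 0 + 1 + 0 + 0 + 1 + 1 + 0 = 3

Adjacent swaps: 3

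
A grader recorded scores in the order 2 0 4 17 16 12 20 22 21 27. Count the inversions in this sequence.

Count, for each position, how many later elements it exceeds:
2: 1
0: 0
4: 0
17: 2
16: 1
12: 0
20: 0
22: 1
21: 0
27: 0
Sum: 1 + 0 + 0 + 2 + 1 + 0 + 0 + 1 + 0 + 0 = 5

Inversions: 5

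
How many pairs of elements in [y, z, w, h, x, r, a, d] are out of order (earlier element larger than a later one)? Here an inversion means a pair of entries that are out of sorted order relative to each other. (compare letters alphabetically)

23 out-of-order pairs

For each element, count later entries that are smaller:
y → w, h, x, r, a, d → 6
z → w, h, x, r, a, d → 6
w → h, r, a, d → 4
h → a, d → 2
x → r, a, d → 3
r → a, d → 2
a → none → 0
d → none → 0
Sum: 6 + 6 + 4 + 2 + 3 + 2 + 0 + 0 = 23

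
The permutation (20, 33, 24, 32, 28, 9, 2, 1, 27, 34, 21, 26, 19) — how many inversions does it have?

45

Sweep left to right; for each value list the smaller values that follow it:
20 → 9, 2, 1, 19 → 4
33 → 24, 32, 28, 9, 2, 1, 27, 21, 26, 19 → 10
24 → 9, 2, 1, 21, 19 → 5
32 → 28, 9, 2, 1, 27, 21, 26, 19 → 8
28 → 9, 2, 1, 27, 21, 26, 19 → 7
9 → 2, 1 → 2
2 → 1 → 1
1 → none → 0
27 → 21, 26, 19 → 3
34 → 21, 26, 19 → 3
21 → 19 → 1
26 → 19 → 1
19 → none → 0
Sum: 4 + 10 + 5 + 8 + 7 + 2 + 1 + 0 + 3 + 3 + 1 + 1 + 0 = 45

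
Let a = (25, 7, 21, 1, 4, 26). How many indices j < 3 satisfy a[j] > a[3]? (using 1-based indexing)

1 such element

The element at index 3 is 21.
Elements before it: 25, 7
Those larger than 21: 25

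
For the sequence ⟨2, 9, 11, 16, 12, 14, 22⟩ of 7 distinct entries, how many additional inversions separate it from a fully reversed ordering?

19

Maximum inversions for 7 distinct elements is C(7, 2) = 7·6/2 = 21.
Current inversions — for each element, count later smaller elements:
2: 0
9: 0
11: 0
16: 2
12: 0
14: 0
22: 0
Current total: 0 + 0 + 0 + 2 + 0 + 0 + 0 = 2
Shortfall: 21 − 2 = 19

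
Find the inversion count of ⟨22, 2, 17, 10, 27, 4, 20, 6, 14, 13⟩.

Sweep left to right; for each value list the smaller values that follow it:
22: 8
2: 0
17: 5
10: 2
27: 5
4: 0
20: 3
6: 0
14: 1
13: 0
Sum: 8 + 0 + 5 + 2 + 5 + 0 + 3 + 0 + 1 + 0 = 24

24 inversions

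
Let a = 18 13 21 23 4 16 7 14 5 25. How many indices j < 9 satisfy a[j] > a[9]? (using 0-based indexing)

0 such elements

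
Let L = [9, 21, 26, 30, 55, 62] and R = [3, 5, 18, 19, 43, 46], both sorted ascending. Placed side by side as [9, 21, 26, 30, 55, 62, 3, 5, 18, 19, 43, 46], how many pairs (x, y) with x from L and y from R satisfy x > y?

26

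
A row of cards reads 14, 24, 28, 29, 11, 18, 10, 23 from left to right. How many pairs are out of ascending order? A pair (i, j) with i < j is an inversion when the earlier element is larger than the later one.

Sweep left to right; for each value list the smaller values that follow it:
14: 2
24: 4
28: 4
29: 4
11: 1
18: 1
10: 0
23: 0
Sum: 2 + 4 + 4 + 4 + 1 + 1 + 0 + 0 = 16

16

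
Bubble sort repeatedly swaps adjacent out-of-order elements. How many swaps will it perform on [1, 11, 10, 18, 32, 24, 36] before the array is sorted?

2 swaps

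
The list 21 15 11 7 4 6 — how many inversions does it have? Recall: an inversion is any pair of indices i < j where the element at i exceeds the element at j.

14

Element-by-element contributions:
21: 5
15: 4
11: 3
7: 2
4: 0
6: 0
Sum: 5 + 4 + 3 + 2 + 0 + 0 = 14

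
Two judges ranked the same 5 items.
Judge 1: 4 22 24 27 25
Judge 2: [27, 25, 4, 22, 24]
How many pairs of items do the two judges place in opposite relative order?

6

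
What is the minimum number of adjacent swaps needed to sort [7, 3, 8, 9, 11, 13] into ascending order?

1 swap

Each adjacent swap fixes exactly one inversion, so the minimum swap count equals the number of inversions.
Count inversions — for each element, later elements that are smaller:
7: 3 → 1
3: none → 0
8: none → 0
9: none → 0
11: none → 0
13: none → 0
Total inversions: 1 + 0 + 0 + 0 + 0 + 0 = 1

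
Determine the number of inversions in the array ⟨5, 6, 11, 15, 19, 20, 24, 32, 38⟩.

There are 0 inversions.

Element-by-element contributions:
5 → none → 0
6 → none → 0
11 → none → 0
15 → none → 0
19 → none → 0
20 → none → 0
24 → none → 0
32 → none → 0
38 → none → 0
Sum: 0 + 0 + 0 + 0 + 0 + 0 + 0 + 0 + 0 = 0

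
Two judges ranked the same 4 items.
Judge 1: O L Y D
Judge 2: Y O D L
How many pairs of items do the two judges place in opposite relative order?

3 discordant pairs

Assign each item its position (1..4) in the first ordering, then rewrite the second ordering as that position sequence:
positions: O→1, L→2, Y→3, D→4
second ordering as positions: [3, 1, 4, 2]
Discordant pairs = inversions in this position sequence.
3: 1, 2 → 2
1: 0
4: 2 → 1
2: 0
Total: 2 + 0 + 1 + 0 = 3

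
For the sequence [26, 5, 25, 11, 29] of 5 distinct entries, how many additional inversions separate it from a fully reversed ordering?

6 inversions short

Maximum inversions for 5 distinct elements is C(5, 2) = 5·4/2 = 10.
Current inversions — for each element, count later smaller elements:
26: 3
5: 0
25: 1
11: 0
29: 0
Current total: 3 + 0 + 1 + 0 + 0 = 4
Shortfall: 10 − 4 = 6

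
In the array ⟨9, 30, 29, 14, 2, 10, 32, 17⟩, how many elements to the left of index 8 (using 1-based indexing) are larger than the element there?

3

The element at index 8 is 17.
Elements before it: 9, 30, 29, 14, 2, 10, 32
Those larger than 17: 30, 29, 32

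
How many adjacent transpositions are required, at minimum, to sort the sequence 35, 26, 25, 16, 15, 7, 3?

Each adjacent swap fixes exactly one inversion, so the minimum swap count equals the number of inversions.
Count inversions — for each element, later elements that are smaller:
35: 26, 25, 16, 15, 7, 3 → 6
26: 25, 16, 15, 7, 3 → 5
25: 16, 15, 7, 3 → 4
16: 15, 7, 3 → 3
15: 7, 3 → 2
7: 3 → 1
3: none → 0
Total inversions: 6 + 5 + 4 + 3 + 2 + 1 + 0 = 21

21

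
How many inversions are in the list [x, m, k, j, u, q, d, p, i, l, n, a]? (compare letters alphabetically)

Sweep left to right; for each value list the smaller values that follow it:
x → m, k, j, u, q, d, p, i, l, n, a → 11
m → k, j, d, i, l, a → 6
k → j, d, i, a → 4
j → d, i, a → 3
u → q, d, p, i, l, n, a → 7
q → d, p, i, l, n, a → 6
d → a → 1
p → i, l, n, a → 4
i → a → 1
l → a → 1
n → a → 1
a → none → 0
Sum: 11 + 6 + 4 + 3 + 7 + 6 + 1 + 4 + 1 + 1 + 1 + 0 = 45

45 out-of-order pairs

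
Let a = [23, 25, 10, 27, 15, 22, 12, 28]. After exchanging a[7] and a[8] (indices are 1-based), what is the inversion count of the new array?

Positions 7 and 8 hold 12 and 28; after swapping, the array is [23, 25, 10, 27, 15, 22, 28, 12].
Count, for each position, how many later elements it exceeds:
23: 4
25: 4
10: 0
27: 3
15: 1
22: 1
28: 1
12: 0
Sum: 4 + 4 + 0 + 3 + 1 + 1 + 1 + 0 = 14

14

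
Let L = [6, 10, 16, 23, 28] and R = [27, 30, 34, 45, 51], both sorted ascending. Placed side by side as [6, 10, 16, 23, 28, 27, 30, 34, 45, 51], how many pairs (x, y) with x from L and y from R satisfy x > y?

1

For each element r of the right run, count left-run elements greater than r:
r = 27: 28 → 1
r = 30: none → 0
r = 34: none → 0
r = 45: none → 0
r = 51: none → 0
Cross-inversions: 1 + 0 + 0 + 0 + 0 = 1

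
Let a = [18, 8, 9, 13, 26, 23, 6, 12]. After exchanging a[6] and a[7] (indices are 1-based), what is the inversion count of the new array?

13

Positions 6 and 7 hold 23 and 6; after swapping, the array is [18, 8, 9, 13, 26, 6, 23, 12].
Sweep left to right; for each value list the smaller values that follow it:
18: 5
8: 1
9: 1
13: 2
26: 3
6: 0
23: 1
12: 0
Sum: 5 + 1 + 1 + 2 + 3 + 0 + 1 + 0 = 13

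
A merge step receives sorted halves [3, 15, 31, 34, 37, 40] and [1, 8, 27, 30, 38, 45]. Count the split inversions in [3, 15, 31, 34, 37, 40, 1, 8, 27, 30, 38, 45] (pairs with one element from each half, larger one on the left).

Split inversions: 20

Take each right-half value and tally the left-half values above it:
r = 1: 3, 15, 31, 34, 37, 40 → 6
r = 8: 15, 31, 34, 37, 40 → 5
r = 27: 31, 34, 37, 40 → 4
r = 30: 31, 34, 37, 40 → 4
r = 38: 40 → 1
r = 45: none → 0
Cross-inversions: 6 + 5 + 4 + 4 + 1 + 0 = 20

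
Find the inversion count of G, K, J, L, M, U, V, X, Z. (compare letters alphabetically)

Inversions: 1

Sweep left to right; for each value list the smaller values that follow it:
G → none → 0
K → J → 1
J → none → 0
L → none → 0
M → none → 0
U → none → 0
V → none → 0
X → none → 0
Z → none → 0
Sum: 0 + 1 + 0 + 0 + 0 + 0 + 0 + 0 + 0 = 1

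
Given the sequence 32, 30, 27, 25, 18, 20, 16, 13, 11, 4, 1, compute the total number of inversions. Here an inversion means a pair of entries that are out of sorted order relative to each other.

Inversions: 54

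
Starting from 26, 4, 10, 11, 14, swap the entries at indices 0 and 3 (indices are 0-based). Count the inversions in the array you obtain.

3

Positions 0 and 3 hold 26 and 11; after swapping, the array is [11, 4, 10, 26, 14].
For each element, count later entries that are smaller:
11 → 4, 10 → 2
4 → none → 0
10 → none → 0
26 → 14 → 1
14 → none → 0
Sum: 2 + 0 + 0 + 1 + 0 = 3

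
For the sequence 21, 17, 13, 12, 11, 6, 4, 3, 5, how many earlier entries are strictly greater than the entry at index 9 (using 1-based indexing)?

6 such elements

The element at index 9 is 5.
Elements before it: 21, 17, 13, 12, 11, 6, 4, 3
Those larger than 5: 21, 17, 13, 12, 11, 6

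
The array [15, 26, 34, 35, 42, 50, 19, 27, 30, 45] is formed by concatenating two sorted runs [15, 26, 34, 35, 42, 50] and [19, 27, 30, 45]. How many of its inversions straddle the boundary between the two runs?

There are 14 cross-inversions.

For each element r of the right run, count left-run elements greater than r:
r = 19: 26, 34, 35, 42, 50 → 5
r = 27: 34, 35, 42, 50 → 4
r = 30: 34, 35, 42, 50 → 4
r = 45: 50 → 1
Cross-inversions: 5 + 4 + 4 + 1 = 14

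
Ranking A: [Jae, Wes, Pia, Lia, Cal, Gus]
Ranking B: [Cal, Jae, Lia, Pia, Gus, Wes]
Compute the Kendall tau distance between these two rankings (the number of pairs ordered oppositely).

8 discordant pairs

Assign each item its position (1..6) in the first ordering, then rewrite the second ordering as that position sequence:
positions: Jae→1, Wes→2, Pia→3, Lia→4, Cal→5, Gus→6
second ordering as positions: [5, 1, 4, 3, 6, 2]
Discordant pairs = inversions in this position sequence.
5: 1, 4, 3, 2 → 4
1: 0
4: 3, 2 → 2
3: 2 → 1
6: 2 → 1
2: 0
Total: 4 + 0 + 2 + 1 + 1 + 0 = 8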